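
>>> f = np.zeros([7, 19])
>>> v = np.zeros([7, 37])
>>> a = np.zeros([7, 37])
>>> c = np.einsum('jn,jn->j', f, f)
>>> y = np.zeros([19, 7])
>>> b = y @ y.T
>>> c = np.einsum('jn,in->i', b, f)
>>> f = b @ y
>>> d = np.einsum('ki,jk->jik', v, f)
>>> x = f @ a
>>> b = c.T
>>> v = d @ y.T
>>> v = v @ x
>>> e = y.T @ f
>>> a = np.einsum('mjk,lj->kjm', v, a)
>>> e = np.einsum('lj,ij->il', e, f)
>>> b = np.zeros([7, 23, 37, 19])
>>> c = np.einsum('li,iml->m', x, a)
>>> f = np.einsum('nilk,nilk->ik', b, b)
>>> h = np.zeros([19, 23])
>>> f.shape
(23, 19)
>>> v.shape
(19, 37, 37)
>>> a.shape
(37, 37, 19)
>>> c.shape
(37,)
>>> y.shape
(19, 7)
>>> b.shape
(7, 23, 37, 19)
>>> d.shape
(19, 37, 7)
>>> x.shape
(19, 37)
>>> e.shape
(19, 7)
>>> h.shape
(19, 23)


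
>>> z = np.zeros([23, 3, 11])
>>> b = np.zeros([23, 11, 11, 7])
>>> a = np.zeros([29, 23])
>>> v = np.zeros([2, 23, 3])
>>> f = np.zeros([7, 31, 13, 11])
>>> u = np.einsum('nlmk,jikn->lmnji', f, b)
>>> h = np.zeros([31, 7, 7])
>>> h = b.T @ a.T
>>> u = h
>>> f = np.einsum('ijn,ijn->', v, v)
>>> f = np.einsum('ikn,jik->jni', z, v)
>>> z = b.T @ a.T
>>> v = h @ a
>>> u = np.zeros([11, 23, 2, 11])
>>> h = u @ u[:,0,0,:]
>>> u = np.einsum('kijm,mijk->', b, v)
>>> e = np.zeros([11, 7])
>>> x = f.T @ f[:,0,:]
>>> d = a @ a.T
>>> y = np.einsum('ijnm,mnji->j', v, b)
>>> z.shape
(7, 11, 11, 29)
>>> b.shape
(23, 11, 11, 7)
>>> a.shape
(29, 23)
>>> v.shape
(7, 11, 11, 23)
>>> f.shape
(2, 11, 23)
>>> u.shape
()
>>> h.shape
(11, 23, 2, 11)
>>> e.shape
(11, 7)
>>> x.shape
(23, 11, 23)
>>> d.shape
(29, 29)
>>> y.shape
(11,)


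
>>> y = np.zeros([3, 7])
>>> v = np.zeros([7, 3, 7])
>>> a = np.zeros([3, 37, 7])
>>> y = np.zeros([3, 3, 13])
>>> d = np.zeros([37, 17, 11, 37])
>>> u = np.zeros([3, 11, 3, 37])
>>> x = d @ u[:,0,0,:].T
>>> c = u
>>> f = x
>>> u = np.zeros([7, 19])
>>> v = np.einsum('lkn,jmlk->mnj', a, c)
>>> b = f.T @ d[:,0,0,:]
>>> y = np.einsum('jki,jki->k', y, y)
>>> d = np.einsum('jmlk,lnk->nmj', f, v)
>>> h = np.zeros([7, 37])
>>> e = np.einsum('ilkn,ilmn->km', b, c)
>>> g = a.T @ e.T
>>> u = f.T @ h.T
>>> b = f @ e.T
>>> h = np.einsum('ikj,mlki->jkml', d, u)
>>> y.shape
(3,)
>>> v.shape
(11, 7, 3)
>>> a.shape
(3, 37, 7)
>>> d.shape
(7, 17, 37)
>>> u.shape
(3, 11, 17, 7)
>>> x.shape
(37, 17, 11, 3)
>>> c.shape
(3, 11, 3, 37)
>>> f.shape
(37, 17, 11, 3)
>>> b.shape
(37, 17, 11, 17)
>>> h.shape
(37, 17, 3, 11)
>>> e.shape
(17, 3)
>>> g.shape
(7, 37, 17)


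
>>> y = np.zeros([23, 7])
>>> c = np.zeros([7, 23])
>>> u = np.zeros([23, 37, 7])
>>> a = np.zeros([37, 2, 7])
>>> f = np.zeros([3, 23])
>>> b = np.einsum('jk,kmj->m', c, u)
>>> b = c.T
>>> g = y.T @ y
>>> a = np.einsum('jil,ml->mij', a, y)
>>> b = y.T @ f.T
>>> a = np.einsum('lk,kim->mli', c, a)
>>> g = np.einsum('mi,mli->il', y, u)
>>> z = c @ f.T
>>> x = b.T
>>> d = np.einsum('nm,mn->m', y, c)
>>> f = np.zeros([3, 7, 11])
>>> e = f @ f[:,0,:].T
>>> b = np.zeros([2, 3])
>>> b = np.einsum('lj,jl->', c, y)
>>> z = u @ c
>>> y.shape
(23, 7)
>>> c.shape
(7, 23)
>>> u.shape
(23, 37, 7)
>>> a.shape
(37, 7, 2)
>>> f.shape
(3, 7, 11)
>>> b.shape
()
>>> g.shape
(7, 37)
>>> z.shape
(23, 37, 23)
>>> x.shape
(3, 7)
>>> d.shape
(7,)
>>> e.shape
(3, 7, 3)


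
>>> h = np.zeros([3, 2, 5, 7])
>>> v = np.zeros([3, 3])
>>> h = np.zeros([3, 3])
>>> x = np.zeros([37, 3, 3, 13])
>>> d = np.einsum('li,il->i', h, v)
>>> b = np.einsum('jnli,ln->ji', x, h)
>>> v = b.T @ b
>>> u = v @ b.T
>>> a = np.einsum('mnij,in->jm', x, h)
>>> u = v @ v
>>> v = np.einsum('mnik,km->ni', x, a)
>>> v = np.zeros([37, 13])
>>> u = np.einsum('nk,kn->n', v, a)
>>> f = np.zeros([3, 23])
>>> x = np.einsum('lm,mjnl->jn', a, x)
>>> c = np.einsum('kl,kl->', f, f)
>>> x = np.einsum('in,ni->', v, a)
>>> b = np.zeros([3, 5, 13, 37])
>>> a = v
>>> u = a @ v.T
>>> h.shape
(3, 3)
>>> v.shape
(37, 13)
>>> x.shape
()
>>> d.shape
(3,)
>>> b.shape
(3, 5, 13, 37)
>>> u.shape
(37, 37)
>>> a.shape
(37, 13)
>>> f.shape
(3, 23)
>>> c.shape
()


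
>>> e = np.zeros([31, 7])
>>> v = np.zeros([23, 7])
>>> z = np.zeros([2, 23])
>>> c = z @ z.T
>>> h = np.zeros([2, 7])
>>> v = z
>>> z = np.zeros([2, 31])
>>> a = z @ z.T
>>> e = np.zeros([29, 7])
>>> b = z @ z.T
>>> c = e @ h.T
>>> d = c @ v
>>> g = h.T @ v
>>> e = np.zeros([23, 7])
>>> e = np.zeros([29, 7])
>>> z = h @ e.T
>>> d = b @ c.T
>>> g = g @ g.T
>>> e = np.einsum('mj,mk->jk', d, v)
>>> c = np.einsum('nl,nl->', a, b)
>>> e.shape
(29, 23)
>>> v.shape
(2, 23)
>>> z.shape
(2, 29)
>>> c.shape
()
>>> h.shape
(2, 7)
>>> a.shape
(2, 2)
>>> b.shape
(2, 2)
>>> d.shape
(2, 29)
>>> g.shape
(7, 7)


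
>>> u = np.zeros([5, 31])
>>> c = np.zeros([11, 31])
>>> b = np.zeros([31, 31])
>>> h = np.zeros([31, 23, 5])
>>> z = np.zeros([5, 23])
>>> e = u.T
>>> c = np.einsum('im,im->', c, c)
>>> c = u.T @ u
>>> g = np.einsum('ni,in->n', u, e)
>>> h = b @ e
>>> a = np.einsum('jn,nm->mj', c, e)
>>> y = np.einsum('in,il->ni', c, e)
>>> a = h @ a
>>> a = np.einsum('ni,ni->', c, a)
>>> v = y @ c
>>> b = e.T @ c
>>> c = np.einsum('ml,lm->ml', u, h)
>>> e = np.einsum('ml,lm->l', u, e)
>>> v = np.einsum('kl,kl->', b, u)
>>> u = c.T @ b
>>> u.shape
(31, 31)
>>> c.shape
(5, 31)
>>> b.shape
(5, 31)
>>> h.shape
(31, 5)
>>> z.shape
(5, 23)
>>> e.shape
(31,)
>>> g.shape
(5,)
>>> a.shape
()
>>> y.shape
(31, 31)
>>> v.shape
()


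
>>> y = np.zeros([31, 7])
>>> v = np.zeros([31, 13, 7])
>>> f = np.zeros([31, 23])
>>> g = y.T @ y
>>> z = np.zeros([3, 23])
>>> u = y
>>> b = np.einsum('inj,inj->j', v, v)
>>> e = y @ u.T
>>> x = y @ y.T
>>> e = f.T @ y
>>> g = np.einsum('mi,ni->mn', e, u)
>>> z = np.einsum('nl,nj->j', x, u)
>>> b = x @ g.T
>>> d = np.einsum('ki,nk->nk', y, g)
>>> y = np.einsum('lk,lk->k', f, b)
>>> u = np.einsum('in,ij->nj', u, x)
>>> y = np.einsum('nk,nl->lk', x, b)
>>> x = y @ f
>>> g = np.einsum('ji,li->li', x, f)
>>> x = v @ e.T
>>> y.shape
(23, 31)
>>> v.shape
(31, 13, 7)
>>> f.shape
(31, 23)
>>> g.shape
(31, 23)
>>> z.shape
(7,)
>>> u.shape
(7, 31)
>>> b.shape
(31, 23)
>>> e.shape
(23, 7)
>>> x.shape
(31, 13, 23)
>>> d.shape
(23, 31)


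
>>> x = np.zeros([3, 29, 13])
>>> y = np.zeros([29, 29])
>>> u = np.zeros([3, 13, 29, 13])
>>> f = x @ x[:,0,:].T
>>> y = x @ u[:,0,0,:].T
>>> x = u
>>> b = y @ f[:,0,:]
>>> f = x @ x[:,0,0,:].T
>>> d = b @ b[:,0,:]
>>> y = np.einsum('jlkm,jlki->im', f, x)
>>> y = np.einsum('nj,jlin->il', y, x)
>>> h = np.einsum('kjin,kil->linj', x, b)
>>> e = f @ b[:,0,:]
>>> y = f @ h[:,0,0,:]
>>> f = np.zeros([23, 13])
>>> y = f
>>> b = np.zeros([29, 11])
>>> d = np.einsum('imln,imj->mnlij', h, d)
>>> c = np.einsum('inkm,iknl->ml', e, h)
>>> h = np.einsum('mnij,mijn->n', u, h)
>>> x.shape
(3, 13, 29, 13)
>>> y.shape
(23, 13)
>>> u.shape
(3, 13, 29, 13)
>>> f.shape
(23, 13)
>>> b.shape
(29, 11)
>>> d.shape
(29, 13, 13, 3, 3)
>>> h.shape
(13,)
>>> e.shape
(3, 13, 29, 3)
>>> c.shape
(3, 13)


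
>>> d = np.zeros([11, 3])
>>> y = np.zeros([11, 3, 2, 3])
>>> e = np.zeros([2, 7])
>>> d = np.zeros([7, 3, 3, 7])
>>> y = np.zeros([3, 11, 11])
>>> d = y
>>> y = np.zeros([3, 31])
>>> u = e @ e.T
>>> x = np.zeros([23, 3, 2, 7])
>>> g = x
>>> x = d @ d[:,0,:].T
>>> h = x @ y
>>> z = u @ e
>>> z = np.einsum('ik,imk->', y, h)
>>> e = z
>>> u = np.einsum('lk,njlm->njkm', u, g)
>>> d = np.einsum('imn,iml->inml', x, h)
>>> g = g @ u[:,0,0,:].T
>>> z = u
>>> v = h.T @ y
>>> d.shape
(3, 3, 11, 31)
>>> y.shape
(3, 31)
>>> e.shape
()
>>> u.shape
(23, 3, 2, 7)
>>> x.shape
(3, 11, 3)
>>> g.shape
(23, 3, 2, 23)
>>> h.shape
(3, 11, 31)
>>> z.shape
(23, 3, 2, 7)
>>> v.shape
(31, 11, 31)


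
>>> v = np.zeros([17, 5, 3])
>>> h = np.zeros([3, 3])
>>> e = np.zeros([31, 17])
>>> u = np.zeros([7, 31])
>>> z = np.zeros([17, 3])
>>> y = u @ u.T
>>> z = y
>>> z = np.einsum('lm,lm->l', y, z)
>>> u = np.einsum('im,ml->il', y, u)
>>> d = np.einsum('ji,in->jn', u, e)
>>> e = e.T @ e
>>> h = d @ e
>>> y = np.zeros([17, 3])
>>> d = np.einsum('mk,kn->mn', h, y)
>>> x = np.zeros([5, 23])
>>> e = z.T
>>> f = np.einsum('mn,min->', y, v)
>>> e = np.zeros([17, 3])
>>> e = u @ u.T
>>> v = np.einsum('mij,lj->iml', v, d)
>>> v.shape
(5, 17, 7)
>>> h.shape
(7, 17)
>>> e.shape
(7, 7)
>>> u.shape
(7, 31)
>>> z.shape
(7,)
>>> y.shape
(17, 3)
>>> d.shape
(7, 3)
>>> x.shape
(5, 23)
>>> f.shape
()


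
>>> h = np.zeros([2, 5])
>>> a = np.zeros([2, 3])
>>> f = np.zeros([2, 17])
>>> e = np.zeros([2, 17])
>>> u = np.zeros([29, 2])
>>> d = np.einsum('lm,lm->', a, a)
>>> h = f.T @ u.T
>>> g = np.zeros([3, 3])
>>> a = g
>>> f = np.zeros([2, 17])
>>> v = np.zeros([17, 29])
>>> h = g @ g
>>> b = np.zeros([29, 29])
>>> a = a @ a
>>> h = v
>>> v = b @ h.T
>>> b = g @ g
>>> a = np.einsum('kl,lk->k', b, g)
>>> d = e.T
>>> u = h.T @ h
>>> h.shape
(17, 29)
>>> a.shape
(3,)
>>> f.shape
(2, 17)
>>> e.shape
(2, 17)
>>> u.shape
(29, 29)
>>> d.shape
(17, 2)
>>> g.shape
(3, 3)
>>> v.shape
(29, 17)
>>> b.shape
(3, 3)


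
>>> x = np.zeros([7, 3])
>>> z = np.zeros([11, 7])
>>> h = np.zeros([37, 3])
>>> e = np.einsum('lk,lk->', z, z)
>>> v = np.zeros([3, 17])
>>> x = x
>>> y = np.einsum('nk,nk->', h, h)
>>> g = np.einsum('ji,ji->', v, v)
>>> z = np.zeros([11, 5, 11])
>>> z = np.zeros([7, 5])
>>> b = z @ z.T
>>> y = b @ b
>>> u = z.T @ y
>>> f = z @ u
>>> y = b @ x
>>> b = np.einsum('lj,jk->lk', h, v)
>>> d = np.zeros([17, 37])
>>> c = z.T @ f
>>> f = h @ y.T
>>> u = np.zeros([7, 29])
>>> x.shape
(7, 3)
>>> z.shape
(7, 5)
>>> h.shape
(37, 3)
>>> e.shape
()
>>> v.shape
(3, 17)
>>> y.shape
(7, 3)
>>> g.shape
()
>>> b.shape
(37, 17)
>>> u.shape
(7, 29)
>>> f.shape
(37, 7)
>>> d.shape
(17, 37)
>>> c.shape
(5, 7)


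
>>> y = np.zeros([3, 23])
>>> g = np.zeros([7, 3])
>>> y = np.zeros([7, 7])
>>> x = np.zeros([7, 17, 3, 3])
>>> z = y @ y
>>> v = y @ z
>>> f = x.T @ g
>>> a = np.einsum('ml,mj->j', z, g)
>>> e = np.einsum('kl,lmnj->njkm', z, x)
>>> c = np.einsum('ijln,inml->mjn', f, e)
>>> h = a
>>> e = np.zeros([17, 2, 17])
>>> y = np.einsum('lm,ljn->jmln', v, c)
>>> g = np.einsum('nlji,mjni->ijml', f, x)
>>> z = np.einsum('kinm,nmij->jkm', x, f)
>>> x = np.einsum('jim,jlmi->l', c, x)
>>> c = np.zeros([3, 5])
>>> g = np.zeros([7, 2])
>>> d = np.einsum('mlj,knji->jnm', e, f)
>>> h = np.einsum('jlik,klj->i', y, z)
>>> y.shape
(3, 7, 7, 3)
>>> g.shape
(7, 2)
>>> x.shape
(17,)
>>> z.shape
(3, 7, 3)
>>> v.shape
(7, 7)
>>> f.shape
(3, 3, 17, 3)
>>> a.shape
(3,)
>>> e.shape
(17, 2, 17)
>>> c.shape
(3, 5)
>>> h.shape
(7,)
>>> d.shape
(17, 3, 17)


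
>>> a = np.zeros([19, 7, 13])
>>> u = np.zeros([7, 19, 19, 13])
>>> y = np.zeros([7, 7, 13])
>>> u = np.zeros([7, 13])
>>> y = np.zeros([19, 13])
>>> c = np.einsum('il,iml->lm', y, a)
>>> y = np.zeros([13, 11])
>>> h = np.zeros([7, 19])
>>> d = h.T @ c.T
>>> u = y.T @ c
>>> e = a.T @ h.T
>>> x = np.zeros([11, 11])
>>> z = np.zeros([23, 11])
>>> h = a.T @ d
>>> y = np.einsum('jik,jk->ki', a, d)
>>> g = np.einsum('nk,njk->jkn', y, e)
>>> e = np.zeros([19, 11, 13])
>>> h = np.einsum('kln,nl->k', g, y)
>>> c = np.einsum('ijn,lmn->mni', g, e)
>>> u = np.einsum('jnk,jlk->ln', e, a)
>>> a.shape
(19, 7, 13)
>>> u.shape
(7, 11)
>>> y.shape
(13, 7)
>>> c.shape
(11, 13, 7)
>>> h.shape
(7,)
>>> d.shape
(19, 13)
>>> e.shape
(19, 11, 13)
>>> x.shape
(11, 11)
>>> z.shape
(23, 11)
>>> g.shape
(7, 7, 13)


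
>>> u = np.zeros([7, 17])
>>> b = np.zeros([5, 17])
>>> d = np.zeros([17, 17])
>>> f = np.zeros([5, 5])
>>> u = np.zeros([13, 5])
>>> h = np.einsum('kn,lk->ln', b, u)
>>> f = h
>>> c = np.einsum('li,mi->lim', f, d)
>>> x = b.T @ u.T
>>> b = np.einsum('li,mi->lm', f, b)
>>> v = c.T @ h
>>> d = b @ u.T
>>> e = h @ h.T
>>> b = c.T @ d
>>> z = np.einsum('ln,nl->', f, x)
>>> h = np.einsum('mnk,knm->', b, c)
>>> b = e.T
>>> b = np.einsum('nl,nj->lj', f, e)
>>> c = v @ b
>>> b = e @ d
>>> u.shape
(13, 5)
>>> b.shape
(13, 13)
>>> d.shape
(13, 13)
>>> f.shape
(13, 17)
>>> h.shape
()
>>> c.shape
(17, 17, 13)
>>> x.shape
(17, 13)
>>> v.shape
(17, 17, 17)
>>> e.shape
(13, 13)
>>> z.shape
()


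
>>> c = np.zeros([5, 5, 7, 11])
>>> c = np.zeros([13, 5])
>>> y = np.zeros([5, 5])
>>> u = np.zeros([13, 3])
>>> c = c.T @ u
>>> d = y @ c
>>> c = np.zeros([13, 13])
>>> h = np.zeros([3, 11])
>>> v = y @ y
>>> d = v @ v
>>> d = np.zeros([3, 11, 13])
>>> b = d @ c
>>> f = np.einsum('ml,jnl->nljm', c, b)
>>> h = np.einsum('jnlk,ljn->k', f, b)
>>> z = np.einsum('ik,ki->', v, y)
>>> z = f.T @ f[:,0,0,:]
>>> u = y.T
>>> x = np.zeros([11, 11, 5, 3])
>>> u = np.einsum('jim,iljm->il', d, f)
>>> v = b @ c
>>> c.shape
(13, 13)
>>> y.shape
(5, 5)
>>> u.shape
(11, 13)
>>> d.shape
(3, 11, 13)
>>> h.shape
(13,)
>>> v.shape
(3, 11, 13)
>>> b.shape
(3, 11, 13)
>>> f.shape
(11, 13, 3, 13)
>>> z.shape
(13, 3, 13, 13)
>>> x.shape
(11, 11, 5, 3)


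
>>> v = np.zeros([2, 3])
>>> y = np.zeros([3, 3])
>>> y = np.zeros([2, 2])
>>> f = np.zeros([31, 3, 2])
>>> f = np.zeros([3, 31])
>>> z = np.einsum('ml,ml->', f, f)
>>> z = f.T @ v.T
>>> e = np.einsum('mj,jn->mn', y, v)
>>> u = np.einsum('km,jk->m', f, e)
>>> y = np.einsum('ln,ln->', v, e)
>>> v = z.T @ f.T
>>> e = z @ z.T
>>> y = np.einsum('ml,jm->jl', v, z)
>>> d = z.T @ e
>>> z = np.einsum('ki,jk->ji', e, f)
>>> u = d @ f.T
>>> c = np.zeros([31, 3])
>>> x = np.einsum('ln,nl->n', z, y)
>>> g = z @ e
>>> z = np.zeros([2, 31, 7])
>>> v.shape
(2, 3)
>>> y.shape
(31, 3)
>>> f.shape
(3, 31)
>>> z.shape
(2, 31, 7)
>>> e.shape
(31, 31)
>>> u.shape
(2, 3)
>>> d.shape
(2, 31)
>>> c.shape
(31, 3)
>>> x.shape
(31,)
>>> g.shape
(3, 31)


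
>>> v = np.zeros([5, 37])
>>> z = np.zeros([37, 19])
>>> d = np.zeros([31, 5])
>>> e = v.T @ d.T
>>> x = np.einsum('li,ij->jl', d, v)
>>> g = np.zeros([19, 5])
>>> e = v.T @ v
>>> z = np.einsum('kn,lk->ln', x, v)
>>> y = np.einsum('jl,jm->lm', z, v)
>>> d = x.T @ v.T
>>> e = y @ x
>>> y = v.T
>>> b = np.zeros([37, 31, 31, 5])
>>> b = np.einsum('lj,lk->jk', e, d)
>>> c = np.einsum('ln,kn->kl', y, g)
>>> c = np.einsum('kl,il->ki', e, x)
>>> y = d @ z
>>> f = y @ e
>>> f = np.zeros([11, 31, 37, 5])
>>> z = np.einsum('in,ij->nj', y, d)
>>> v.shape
(5, 37)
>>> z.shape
(31, 5)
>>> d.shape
(31, 5)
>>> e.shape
(31, 31)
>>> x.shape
(37, 31)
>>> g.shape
(19, 5)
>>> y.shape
(31, 31)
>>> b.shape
(31, 5)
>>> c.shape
(31, 37)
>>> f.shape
(11, 31, 37, 5)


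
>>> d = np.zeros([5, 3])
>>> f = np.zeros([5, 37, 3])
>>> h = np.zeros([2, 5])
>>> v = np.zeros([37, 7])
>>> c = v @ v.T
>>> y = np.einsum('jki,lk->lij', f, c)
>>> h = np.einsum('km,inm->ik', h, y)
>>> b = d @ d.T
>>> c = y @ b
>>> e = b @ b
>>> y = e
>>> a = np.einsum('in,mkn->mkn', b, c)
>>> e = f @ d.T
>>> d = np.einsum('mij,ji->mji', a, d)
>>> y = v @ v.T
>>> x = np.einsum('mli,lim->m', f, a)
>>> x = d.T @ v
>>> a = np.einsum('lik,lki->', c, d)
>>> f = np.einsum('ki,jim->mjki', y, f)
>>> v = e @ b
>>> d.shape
(37, 5, 3)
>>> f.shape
(3, 5, 37, 37)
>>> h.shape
(37, 2)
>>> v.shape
(5, 37, 5)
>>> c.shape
(37, 3, 5)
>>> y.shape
(37, 37)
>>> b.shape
(5, 5)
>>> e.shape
(5, 37, 5)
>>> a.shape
()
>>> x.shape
(3, 5, 7)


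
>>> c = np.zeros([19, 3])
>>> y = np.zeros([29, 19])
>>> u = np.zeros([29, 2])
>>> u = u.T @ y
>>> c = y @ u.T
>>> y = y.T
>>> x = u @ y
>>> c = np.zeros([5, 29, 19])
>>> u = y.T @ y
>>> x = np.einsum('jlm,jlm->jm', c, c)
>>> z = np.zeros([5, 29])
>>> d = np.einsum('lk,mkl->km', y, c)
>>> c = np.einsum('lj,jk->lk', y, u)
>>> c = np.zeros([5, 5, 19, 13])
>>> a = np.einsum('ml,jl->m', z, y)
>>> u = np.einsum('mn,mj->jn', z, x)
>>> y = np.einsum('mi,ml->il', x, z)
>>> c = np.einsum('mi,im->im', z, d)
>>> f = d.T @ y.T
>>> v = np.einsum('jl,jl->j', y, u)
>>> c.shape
(29, 5)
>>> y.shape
(19, 29)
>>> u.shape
(19, 29)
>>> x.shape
(5, 19)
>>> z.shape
(5, 29)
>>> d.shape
(29, 5)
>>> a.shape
(5,)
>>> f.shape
(5, 19)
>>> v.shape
(19,)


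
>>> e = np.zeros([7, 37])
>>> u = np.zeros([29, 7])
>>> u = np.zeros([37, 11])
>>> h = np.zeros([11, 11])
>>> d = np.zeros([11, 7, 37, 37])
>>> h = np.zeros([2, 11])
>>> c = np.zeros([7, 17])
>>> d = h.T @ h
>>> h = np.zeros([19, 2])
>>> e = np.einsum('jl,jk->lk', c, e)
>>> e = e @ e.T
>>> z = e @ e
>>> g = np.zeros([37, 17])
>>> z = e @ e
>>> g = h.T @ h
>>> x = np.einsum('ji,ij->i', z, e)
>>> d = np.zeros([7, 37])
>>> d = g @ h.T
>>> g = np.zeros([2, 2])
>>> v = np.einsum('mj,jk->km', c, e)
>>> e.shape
(17, 17)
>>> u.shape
(37, 11)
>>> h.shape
(19, 2)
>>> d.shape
(2, 19)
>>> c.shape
(7, 17)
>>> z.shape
(17, 17)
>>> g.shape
(2, 2)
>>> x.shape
(17,)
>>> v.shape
(17, 7)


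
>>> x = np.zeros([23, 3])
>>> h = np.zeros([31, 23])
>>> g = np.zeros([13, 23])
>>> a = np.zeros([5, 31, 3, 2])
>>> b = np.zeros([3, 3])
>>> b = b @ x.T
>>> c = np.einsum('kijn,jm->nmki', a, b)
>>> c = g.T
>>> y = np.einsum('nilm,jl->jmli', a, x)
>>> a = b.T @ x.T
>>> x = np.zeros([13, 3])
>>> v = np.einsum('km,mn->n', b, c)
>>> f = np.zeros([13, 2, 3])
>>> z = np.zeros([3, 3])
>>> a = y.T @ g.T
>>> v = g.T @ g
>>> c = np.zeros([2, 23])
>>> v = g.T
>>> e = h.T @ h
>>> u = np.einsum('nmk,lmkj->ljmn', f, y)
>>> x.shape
(13, 3)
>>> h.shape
(31, 23)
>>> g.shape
(13, 23)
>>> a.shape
(31, 3, 2, 13)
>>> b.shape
(3, 23)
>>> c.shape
(2, 23)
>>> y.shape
(23, 2, 3, 31)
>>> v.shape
(23, 13)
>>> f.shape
(13, 2, 3)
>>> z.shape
(3, 3)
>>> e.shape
(23, 23)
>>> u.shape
(23, 31, 2, 13)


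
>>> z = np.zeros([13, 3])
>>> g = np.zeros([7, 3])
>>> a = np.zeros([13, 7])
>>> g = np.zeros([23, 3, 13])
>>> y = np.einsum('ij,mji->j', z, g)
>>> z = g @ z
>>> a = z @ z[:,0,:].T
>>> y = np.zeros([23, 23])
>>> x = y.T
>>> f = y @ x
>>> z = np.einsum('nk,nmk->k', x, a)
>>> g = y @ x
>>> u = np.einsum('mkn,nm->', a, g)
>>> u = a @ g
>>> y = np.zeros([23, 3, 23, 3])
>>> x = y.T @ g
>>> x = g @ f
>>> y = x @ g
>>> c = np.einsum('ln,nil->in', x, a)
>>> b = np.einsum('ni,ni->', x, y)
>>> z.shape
(23,)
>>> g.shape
(23, 23)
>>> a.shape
(23, 3, 23)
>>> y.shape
(23, 23)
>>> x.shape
(23, 23)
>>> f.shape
(23, 23)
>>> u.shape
(23, 3, 23)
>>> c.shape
(3, 23)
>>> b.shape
()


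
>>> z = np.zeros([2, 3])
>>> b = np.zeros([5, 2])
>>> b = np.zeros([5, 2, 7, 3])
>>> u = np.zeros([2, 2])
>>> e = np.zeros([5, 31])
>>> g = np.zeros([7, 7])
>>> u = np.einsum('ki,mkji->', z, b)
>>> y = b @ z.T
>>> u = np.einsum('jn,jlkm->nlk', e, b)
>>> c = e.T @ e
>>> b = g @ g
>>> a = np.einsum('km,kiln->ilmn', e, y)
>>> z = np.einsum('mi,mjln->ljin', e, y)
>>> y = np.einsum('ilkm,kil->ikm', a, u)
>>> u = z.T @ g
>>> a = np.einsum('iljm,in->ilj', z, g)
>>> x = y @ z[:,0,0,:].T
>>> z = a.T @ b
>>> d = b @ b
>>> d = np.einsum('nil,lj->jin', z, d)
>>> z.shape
(31, 2, 7)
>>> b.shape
(7, 7)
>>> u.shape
(2, 31, 2, 7)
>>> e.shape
(5, 31)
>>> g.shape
(7, 7)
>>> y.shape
(2, 31, 2)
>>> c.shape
(31, 31)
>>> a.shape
(7, 2, 31)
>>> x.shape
(2, 31, 7)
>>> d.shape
(7, 2, 31)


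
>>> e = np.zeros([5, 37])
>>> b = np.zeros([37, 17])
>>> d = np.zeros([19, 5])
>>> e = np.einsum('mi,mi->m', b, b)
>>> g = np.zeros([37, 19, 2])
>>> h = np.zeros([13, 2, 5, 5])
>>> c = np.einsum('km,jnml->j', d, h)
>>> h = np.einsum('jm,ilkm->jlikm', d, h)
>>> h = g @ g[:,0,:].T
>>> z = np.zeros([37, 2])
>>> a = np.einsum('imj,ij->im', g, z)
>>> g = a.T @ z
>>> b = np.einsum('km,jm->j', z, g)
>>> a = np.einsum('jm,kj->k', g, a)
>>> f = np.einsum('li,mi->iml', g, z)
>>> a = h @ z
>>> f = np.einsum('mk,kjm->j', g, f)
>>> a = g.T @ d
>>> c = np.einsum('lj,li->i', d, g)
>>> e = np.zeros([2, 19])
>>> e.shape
(2, 19)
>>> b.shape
(19,)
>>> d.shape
(19, 5)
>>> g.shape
(19, 2)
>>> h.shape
(37, 19, 37)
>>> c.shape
(2,)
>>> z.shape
(37, 2)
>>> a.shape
(2, 5)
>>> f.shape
(37,)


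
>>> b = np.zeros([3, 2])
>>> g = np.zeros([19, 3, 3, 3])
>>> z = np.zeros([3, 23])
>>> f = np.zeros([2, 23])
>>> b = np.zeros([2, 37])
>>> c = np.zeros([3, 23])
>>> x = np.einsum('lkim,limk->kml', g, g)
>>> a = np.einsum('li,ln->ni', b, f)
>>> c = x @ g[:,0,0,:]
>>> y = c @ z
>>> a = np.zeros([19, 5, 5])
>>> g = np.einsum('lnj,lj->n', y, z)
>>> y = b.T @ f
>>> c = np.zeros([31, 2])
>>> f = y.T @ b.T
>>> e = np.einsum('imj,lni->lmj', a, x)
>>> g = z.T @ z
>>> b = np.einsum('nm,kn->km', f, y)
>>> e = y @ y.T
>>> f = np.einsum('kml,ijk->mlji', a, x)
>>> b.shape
(37, 2)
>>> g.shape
(23, 23)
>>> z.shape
(3, 23)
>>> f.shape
(5, 5, 3, 3)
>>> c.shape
(31, 2)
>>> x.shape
(3, 3, 19)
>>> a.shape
(19, 5, 5)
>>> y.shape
(37, 23)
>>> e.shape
(37, 37)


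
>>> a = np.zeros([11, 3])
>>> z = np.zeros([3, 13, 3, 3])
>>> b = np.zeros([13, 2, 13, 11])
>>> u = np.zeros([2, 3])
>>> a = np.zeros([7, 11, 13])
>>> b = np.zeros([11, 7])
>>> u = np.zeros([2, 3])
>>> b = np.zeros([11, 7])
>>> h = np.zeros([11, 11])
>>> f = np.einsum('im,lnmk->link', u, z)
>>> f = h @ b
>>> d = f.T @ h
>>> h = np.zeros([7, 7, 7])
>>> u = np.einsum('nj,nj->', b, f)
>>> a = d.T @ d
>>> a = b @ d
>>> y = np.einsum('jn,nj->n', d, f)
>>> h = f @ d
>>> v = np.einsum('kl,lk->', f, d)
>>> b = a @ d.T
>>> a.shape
(11, 11)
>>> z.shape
(3, 13, 3, 3)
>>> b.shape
(11, 7)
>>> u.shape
()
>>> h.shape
(11, 11)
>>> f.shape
(11, 7)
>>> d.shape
(7, 11)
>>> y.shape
(11,)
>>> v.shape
()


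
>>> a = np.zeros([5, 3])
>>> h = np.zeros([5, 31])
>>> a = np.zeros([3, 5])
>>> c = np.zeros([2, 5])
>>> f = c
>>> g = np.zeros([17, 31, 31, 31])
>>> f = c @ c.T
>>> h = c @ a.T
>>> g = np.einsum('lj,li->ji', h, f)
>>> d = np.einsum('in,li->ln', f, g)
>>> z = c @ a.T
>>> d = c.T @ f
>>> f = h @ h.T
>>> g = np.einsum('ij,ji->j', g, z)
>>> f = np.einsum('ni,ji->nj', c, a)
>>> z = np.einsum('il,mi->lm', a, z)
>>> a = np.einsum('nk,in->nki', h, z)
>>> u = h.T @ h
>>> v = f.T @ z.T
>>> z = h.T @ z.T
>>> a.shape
(2, 3, 5)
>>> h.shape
(2, 3)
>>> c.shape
(2, 5)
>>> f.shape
(2, 3)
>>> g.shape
(2,)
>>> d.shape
(5, 2)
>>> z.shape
(3, 5)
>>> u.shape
(3, 3)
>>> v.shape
(3, 5)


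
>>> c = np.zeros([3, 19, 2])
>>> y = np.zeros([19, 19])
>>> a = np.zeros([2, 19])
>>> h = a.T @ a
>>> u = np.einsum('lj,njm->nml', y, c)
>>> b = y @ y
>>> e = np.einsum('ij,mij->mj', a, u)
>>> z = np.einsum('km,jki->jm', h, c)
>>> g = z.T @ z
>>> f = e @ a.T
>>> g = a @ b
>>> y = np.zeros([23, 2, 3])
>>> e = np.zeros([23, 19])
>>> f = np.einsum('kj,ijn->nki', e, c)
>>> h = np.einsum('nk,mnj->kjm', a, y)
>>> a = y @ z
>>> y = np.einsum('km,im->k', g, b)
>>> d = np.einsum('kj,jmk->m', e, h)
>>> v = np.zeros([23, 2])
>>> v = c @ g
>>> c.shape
(3, 19, 2)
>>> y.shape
(2,)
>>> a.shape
(23, 2, 19)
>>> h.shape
(19, 3, 23)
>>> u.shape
(3, 2, 19)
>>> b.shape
(19, 19)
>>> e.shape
(23, 19)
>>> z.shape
(3, 19)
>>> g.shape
(2, 19)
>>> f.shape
(2, 23, 3)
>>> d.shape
(3,)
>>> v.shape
(3, 19, 19)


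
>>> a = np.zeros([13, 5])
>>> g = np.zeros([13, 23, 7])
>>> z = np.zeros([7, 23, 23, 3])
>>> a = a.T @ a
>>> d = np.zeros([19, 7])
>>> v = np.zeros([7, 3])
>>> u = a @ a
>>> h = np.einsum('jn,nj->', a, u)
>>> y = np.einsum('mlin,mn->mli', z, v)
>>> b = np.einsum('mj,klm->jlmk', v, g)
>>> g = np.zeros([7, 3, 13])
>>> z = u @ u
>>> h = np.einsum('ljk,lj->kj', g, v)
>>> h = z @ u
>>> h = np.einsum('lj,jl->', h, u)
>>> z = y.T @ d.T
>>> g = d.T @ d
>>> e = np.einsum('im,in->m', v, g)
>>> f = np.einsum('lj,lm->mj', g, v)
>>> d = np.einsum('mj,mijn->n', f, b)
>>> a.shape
(5, 5)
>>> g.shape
(7, 7)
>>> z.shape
(23, 23, 19)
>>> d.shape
(13,)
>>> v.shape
(7, 3)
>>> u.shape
(5, 5)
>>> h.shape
()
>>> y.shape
(7, 23, 23)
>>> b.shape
(3, 23, 7, 13)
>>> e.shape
(3,)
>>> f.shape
(3, 7)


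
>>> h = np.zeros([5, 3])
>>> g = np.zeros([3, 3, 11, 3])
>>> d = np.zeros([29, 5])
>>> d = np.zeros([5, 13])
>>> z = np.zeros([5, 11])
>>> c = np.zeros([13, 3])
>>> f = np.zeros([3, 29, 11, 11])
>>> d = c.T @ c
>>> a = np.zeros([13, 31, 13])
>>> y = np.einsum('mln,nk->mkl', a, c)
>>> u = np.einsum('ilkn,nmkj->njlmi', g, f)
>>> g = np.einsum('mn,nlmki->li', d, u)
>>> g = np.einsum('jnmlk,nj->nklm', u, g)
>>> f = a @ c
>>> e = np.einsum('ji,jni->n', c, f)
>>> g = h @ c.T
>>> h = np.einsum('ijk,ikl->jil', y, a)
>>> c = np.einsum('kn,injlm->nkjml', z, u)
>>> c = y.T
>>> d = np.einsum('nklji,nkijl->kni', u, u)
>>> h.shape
(3, 13, 13)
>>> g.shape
(5, 13)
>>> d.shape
(11, 3, 3)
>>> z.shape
(5, 11)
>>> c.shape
(31, 3, 13)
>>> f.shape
(13, 31, 3)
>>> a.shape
(13, 31, 13)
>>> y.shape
(13, 3, 31)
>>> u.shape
(3, 11, 3, 29, 3)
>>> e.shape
(31,)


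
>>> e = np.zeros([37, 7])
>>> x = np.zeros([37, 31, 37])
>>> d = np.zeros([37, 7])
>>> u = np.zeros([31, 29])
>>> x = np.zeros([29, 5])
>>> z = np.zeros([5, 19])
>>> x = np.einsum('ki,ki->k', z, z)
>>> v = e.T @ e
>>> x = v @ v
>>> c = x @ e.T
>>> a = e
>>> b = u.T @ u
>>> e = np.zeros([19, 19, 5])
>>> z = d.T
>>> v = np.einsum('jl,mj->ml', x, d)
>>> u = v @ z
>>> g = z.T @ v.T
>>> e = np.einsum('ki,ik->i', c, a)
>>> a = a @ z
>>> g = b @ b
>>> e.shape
(37,)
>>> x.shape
(7, 7)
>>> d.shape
(37, 7)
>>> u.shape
(37, 37)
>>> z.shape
(7, 37)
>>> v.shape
(37, 7)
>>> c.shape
(7, 37)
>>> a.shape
(37, 37)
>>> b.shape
(29, 29)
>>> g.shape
(29, 29)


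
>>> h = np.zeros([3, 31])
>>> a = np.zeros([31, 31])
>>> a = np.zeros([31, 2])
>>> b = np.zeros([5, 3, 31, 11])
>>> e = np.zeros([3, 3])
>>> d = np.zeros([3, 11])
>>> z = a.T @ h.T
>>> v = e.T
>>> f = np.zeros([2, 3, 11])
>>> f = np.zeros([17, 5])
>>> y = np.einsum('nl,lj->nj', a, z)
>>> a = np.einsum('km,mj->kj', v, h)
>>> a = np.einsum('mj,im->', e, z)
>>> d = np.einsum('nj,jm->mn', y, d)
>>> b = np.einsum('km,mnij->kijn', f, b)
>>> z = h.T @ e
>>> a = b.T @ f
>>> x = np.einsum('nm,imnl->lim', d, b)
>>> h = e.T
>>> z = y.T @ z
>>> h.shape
(3, 3)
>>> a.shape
(3, 11, 31, 5)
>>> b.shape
(17, 31, 11, 3)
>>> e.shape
(3, 3)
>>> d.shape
(11, 31)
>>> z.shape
(3, 3)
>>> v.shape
(3, 3)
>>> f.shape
(17, 5)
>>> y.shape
(31, 3)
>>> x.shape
(3, 17, 31)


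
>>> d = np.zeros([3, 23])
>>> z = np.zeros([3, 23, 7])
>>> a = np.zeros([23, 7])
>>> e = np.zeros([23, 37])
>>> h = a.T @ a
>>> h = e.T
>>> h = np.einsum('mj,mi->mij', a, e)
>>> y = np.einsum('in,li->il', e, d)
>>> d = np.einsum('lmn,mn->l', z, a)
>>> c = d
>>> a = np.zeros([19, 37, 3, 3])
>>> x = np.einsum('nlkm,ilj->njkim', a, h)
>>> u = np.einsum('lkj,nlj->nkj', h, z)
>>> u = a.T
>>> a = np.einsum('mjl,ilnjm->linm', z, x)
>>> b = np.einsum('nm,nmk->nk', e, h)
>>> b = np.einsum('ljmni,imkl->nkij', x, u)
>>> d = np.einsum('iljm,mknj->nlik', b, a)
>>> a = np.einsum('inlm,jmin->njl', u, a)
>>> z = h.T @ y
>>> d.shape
(3, 37, 23, 19)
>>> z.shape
(7, 37, 3)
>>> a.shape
(3, 7, 37)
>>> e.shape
(23, 37)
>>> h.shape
(23, 37, 7)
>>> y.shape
(23, 3)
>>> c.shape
(3,)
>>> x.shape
(19, 7, 3, 23, 3)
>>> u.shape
(3, 3, 37, 19)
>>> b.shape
(23, 37, 3, 7)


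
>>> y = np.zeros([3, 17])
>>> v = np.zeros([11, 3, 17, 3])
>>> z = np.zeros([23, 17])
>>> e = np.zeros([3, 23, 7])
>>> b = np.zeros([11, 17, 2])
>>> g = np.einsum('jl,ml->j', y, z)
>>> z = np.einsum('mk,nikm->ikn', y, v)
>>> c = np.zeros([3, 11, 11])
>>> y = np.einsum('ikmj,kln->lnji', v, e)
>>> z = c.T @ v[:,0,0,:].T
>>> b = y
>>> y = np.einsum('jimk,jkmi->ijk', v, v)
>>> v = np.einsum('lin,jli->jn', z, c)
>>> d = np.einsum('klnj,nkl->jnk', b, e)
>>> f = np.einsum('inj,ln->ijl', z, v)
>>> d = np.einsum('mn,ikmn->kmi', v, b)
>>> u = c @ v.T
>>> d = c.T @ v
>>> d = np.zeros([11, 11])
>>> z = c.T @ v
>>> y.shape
(3, 11, 3)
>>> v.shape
(3, 11)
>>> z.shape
(11, 11, 11)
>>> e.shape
(3, 23, 7)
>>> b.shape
(23, 7, 3, 11)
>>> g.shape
(3,)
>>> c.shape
(3, 11, 11)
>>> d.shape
(11, 11)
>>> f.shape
(11, 11, 3)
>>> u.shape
(3, 11, 3)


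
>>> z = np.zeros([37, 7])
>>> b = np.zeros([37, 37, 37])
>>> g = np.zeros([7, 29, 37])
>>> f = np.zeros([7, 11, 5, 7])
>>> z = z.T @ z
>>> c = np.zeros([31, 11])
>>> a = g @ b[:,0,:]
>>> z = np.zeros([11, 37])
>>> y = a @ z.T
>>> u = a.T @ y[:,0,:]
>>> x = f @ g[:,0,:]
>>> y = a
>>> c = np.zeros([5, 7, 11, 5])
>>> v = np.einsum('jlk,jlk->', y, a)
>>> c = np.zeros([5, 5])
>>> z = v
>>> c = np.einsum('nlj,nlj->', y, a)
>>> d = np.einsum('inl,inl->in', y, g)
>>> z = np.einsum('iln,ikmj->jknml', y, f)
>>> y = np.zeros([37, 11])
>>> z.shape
(7, 11, 37, 5, 29)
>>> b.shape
(37, 37, 37)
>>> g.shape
(7, 29, 37)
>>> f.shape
(7, 11, 5, 7)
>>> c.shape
()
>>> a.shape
(7, 29, 37)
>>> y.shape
(37, 11)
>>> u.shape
(37, 29, 11)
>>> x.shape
(7, 11, 5, 37)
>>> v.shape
()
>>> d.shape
(7, 29)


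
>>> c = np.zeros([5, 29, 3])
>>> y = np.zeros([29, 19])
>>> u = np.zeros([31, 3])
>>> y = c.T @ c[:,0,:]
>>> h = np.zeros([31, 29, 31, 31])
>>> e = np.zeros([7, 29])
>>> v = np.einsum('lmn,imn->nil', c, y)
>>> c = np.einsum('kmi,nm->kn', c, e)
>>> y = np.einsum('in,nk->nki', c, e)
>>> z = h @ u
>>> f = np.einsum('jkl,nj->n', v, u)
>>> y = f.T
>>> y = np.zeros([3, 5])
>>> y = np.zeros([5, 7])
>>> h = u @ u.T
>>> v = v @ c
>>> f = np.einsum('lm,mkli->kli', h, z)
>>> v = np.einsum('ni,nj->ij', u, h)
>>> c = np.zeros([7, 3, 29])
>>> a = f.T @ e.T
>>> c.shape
(7, 3, 29)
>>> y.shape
(5, 7)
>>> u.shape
(31, 3)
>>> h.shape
(31, 31)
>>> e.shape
(7, 29)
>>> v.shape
(3, 31)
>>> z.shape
(31, 29, 31, 3)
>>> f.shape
(29, 31, 3)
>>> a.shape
(3, 31, 7)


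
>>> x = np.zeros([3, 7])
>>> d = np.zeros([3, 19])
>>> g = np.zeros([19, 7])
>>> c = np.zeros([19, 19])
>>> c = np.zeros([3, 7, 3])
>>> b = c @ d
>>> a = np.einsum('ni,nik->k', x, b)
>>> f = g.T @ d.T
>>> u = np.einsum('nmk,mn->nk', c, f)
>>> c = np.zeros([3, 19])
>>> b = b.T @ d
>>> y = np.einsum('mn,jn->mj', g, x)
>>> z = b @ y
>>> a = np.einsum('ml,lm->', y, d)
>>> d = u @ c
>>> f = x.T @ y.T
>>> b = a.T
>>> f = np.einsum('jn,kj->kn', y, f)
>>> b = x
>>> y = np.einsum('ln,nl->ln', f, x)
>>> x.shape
(3, 7)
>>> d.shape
(3, 19)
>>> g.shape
(19, 7)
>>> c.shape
(3, 19)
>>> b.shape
(3, 7)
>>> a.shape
()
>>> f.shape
(7, 3)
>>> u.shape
(3, 3)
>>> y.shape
(7, 3)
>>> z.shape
(19, 7, 3)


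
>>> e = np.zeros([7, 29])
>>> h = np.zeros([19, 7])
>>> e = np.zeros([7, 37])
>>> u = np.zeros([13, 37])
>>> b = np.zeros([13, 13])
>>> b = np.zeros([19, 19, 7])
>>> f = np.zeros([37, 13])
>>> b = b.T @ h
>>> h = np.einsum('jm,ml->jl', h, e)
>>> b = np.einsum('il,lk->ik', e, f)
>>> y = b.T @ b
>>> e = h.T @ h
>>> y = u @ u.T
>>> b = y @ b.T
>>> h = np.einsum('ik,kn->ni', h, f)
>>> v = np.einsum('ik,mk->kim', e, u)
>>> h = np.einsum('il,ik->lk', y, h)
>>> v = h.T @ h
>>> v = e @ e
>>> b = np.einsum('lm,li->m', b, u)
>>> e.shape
(37, 37)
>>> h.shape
(13, 19)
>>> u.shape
(13, 37)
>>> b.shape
(7,)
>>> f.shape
(37, 13)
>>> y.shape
(13, 13)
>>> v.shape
(37, 37)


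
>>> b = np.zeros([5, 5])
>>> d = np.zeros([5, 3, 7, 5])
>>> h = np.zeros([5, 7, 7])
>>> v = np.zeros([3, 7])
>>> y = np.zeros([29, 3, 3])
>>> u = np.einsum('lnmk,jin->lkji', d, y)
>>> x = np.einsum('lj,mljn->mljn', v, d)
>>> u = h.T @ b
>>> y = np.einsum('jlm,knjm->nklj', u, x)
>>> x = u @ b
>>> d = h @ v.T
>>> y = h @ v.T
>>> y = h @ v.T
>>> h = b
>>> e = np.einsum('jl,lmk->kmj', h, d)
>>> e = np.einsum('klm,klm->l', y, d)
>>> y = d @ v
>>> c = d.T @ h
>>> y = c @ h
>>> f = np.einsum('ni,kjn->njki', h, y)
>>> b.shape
(5, 5)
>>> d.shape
(5, 7, 3)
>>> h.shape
(5, 5)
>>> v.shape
(3, 7)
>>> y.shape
(3, 7, 5)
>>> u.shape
(7, 7, 5)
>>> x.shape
(7, 7, 5)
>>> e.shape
(7,)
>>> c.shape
(3, 7, 5)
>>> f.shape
(5, 7, 3, 5)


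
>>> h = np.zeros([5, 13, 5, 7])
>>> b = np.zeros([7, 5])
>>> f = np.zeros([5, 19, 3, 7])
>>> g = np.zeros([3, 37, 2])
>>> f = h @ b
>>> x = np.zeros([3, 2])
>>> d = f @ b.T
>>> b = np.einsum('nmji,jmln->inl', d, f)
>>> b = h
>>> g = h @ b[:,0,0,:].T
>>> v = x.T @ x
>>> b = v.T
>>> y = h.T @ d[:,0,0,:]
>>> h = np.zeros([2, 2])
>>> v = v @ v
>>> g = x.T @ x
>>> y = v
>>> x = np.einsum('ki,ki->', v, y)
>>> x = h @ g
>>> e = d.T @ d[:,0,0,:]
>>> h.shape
(2, 2)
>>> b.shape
(2, 2)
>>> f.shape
(5, 13, 5, 5)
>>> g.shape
(2, 2)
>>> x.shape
(2, 2)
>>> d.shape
(5, 13, 5, 7)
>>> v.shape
(2, 2)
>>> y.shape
(2, 2)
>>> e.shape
(7, 5, 13, 7)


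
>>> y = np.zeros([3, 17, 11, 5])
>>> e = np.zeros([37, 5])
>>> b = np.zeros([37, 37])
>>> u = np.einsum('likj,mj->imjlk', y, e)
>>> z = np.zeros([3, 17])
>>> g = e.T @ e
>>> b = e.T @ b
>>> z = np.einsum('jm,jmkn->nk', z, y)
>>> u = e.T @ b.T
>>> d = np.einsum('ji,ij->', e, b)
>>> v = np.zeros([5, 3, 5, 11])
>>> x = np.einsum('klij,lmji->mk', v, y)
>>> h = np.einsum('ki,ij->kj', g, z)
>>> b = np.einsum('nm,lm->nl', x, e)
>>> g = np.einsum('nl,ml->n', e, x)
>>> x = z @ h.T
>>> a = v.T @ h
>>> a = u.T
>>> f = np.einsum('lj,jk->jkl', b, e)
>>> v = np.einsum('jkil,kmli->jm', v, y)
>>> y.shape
(3, 17, 11, 5)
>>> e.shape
(37, 5)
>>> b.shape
(17, 37)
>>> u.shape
(5, 5)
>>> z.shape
(5, 11)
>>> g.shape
(37,)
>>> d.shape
()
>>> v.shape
(5, 17)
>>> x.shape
(5, 5)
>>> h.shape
(5, 11)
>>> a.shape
(5, 5)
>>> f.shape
(37, 5, 17)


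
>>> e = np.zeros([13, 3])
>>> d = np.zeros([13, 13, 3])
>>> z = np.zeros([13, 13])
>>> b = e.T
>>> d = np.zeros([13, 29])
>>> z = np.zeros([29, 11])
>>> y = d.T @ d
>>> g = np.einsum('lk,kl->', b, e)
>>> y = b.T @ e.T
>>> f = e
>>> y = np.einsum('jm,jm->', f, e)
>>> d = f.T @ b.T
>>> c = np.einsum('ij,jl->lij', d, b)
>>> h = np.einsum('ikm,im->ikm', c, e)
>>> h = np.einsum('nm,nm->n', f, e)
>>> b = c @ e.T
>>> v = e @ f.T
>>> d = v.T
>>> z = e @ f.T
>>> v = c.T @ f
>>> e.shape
(13, 3)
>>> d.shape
(13, 13)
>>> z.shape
(13, 13)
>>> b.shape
(13, 3, 13)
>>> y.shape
()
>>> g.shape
()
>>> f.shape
(13, 3)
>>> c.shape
(13, 3, 3)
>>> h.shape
(13,)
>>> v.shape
(3, 3, 3)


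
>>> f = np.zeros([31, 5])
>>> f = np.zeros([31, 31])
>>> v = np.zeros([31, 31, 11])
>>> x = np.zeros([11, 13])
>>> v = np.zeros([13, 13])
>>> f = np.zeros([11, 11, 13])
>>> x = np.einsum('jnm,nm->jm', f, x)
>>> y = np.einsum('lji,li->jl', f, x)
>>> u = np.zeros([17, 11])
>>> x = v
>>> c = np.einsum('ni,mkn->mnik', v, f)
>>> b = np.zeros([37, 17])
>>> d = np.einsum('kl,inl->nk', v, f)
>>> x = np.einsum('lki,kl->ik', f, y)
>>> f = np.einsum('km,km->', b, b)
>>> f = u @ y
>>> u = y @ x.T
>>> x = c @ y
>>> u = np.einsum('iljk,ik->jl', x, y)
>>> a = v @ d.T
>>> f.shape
(17, 11)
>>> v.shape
(13, 13)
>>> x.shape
(11, 13, 13, 11)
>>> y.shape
(11, 11)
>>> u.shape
(13, 13)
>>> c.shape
(11, 13, 13, 11)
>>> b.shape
(37, 17)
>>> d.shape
(11, 13)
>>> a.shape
(13, 11)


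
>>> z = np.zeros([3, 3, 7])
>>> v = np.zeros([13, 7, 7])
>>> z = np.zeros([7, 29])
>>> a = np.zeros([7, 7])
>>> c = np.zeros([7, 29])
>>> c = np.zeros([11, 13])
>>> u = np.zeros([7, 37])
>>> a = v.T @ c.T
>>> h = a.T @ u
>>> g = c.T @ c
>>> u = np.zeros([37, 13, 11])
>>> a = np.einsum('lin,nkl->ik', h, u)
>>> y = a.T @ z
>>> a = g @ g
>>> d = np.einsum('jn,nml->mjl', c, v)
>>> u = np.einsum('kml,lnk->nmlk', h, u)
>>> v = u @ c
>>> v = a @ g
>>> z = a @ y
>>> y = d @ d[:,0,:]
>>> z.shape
(13, 29)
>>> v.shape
(13, 13)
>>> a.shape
(13, 13)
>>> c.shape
(11, 13)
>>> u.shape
(13, 7, 37, 11)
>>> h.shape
(11, 7, 37)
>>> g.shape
(13, 13)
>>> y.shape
(7, 11, 7)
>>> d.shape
(7, 11, 7)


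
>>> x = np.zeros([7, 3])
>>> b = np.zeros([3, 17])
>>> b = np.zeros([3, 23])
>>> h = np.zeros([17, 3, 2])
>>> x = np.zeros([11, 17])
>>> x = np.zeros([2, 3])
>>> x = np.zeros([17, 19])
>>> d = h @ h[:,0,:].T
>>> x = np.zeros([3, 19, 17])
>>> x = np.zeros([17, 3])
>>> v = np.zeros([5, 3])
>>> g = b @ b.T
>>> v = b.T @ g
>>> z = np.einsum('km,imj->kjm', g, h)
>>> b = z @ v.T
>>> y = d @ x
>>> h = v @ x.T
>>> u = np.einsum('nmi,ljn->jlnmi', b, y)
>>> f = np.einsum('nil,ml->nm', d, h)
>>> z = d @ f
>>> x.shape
(17, 3)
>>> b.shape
(3, 2, 23)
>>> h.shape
(23, 17)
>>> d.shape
(17, 3, 17)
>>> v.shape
(23, 3)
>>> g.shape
(3, 3)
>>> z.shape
(17, 3, 23)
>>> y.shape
(17, 3, 3)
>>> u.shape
(3, 17, 3, 2, 23)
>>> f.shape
(17, 23)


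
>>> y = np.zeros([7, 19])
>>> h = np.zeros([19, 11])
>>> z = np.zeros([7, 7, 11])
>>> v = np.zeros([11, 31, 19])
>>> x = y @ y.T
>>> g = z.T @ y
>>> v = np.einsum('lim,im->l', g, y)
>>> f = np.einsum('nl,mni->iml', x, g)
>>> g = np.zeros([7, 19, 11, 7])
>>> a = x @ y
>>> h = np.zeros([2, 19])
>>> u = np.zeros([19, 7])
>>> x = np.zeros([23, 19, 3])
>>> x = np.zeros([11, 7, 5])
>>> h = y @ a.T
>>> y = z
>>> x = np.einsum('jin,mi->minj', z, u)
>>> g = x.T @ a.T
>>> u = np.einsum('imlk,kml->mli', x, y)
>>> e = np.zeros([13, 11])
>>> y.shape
(7, 7, 11)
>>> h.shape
(7, 7)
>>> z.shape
(7, 7, 11)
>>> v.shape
(11,)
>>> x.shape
(19, 7, 11, 7)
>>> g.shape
(7, 11, 7, 7)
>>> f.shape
(19, 11, 7)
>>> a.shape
(7, 19)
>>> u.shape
(7, 11, 19)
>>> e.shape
(13, 11)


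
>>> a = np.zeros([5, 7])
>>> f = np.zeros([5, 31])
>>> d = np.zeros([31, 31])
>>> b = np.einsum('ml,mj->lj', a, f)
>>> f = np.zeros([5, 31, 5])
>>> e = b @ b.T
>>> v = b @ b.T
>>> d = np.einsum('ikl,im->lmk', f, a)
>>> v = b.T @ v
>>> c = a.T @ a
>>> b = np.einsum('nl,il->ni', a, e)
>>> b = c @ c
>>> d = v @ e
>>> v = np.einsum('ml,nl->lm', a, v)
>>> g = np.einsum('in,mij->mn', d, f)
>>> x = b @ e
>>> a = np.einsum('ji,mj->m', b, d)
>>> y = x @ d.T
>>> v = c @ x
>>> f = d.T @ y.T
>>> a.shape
(31,)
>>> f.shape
(7, 7)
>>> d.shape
(31, 7)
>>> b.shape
(7, 7)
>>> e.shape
(7, 7)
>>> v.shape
(7, 7)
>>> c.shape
(7, 7)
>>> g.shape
(5, 7)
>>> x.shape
(7, 7)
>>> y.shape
(7, 31)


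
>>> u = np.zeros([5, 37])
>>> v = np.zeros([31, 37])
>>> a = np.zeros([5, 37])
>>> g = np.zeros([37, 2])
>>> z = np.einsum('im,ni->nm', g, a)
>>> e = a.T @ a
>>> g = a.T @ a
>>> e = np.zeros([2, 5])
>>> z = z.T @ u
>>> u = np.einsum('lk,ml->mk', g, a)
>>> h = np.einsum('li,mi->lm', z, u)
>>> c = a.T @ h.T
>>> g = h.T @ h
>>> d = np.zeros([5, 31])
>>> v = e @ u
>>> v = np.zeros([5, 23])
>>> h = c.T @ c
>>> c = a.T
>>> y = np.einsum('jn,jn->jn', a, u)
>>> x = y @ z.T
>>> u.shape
(5, 37)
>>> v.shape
(5, 23)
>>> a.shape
(5, 37)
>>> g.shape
(5, 5)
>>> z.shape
(2, 37)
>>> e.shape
(2, 5)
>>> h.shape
(2, 2)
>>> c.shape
(37, 5)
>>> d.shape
(5, 31)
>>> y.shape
(5, 37)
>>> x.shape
(5, 2)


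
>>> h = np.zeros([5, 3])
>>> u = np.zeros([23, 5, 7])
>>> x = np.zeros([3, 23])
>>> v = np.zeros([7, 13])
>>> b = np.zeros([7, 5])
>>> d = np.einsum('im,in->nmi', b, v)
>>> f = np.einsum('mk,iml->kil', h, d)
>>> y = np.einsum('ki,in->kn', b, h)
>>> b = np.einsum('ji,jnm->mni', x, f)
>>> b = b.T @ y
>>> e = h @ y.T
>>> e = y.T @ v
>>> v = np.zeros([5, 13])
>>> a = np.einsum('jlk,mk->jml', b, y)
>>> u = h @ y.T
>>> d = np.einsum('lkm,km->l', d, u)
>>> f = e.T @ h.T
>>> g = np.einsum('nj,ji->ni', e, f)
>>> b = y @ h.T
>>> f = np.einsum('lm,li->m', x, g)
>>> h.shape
(5, 3)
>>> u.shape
(5, 7)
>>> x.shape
(3, 23)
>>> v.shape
(5, 13)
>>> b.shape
(7, 5)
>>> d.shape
(13,)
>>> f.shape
(23,)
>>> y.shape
(7, 3)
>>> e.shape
(3, 13)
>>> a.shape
(23, 7, 13)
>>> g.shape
(3, 5)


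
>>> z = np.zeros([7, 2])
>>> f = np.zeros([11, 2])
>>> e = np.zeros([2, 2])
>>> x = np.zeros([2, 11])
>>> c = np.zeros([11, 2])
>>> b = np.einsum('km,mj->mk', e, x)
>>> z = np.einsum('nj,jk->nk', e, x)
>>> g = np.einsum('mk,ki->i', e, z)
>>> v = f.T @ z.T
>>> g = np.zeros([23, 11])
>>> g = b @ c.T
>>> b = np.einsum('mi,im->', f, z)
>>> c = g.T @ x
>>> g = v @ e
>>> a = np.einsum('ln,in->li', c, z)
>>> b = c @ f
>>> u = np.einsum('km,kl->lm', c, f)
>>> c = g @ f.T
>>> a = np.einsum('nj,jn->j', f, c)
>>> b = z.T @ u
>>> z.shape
(2, 11)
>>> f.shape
(11, 2)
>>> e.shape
(2, 2)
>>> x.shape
(2, 11)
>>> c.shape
(2, 11)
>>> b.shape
(11, 11)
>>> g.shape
(2, 2)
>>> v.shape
(2, 2)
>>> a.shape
(2,)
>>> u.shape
(2, 11)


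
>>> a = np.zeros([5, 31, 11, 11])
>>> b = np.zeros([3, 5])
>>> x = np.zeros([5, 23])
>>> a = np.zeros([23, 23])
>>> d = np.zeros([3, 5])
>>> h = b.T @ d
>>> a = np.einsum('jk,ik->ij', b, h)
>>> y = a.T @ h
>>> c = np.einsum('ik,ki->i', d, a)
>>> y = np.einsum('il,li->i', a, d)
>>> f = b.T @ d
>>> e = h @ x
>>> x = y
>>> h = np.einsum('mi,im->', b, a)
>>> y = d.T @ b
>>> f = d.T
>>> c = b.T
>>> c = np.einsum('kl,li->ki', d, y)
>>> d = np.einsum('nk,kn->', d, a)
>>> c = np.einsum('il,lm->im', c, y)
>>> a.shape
(5, 3)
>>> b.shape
(3, 5)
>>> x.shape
(5,)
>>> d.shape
()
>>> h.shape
()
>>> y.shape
(5, 5)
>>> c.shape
(3, 5)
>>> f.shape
(5, 3)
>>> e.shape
(5, 23)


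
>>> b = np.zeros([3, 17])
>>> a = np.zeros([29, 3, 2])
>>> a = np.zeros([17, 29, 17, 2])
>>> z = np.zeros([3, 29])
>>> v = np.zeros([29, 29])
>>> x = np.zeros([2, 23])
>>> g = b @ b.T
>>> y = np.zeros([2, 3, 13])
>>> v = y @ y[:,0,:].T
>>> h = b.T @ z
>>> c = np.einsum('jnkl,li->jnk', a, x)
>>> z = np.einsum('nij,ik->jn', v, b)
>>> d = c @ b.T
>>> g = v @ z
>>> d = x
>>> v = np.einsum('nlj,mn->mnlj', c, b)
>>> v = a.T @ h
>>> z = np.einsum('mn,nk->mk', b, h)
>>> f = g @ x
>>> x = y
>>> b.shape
(3, 17)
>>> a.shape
(17, 29, 17, 2)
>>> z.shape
(3, 29)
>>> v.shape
(2, 17, 29, 29)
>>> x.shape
(2, 3, 13)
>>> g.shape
(2, 3, 2)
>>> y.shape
(2, 3, 13)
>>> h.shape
(17, 29)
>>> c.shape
(17, 29, 17)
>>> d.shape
(2, 23)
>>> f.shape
(2, 3, 23)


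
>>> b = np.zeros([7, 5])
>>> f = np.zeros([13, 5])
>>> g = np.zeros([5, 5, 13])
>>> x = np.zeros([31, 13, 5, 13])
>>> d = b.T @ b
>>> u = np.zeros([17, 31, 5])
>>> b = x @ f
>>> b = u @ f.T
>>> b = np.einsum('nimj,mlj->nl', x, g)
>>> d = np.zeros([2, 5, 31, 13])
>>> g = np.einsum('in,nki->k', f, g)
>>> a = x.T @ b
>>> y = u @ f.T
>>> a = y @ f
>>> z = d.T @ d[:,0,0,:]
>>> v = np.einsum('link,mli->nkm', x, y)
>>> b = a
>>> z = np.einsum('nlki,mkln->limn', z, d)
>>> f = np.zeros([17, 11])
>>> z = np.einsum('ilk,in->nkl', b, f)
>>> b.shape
(17, 31, 5)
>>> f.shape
(17, 11)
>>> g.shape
(5,)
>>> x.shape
(31, 13, 5, 13)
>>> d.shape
(2, 5, 31, 13)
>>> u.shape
(17, 31, 5)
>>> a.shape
(17, 31, 5)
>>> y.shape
(17, 31, 13)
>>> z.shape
(11, 5, 31)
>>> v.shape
(5, 13, 17)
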